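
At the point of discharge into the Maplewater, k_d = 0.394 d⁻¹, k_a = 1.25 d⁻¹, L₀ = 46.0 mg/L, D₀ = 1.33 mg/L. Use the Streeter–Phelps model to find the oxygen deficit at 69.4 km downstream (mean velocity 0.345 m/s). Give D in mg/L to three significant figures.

Travel time t = x/v = 69.4 km / (0.345 m/s) = 69400 m / 0.345 m/s = 201200 s = 2.328 d.
k_d L₀/(k_a−k_d) = 0.394×46.0/(1.25−0.394) = 18.12/0.8560 = 21.17 mg/L.
e^(−k_d t) = e^(−0.394×2.328) = 0.3996; e^(−k_a t) = e^(−1.25×2.328) = 0.05446.
D = 21.17 × (0.3996 − 0.05446) + 1.33 × 0.05446 = 7.307 + 0.07243 = 7.380 mg/L.

D ≈ 7.38 mg/L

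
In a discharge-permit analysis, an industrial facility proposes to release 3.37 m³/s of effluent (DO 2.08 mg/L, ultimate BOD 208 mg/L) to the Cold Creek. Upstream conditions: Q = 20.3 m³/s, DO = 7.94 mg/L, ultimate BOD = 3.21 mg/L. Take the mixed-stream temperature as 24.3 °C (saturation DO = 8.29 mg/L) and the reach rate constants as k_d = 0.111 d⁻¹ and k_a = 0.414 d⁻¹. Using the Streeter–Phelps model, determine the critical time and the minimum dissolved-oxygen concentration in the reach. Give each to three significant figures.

t_c ≈ 4.00 d; minimum DO ≈ 2.72 mg/L

Mixed DO = (20.3×7.94 + 3.37×2.08)/(20.3+3.37) = 168.2/23.67 = 7.106 mg/L.
Mixed L₀ = (20.3×3.21 + 3.37×208)/(23.67) = 766.1/23.67 = 32.37 mg/L.
Initial deficit D₀ = C_s − DO₀ = 8.29 − 7.106 = 1.184 mg/L.
t_c = (1/0.3030) ln[(0.414/0.111)(1 − 1.184×0.3030/(0.111×32.37))] = 3.300 × ln(3.357) = 3.997 d.
D_c = (0.111/0.414) × 32.37 × e^(−0.111×3.997) = 0.2681 × 32.37 × 0.6417 = 5.569 mg/L.
Minimum DO = 8.29 − 5.569 = 2.721 mg/L.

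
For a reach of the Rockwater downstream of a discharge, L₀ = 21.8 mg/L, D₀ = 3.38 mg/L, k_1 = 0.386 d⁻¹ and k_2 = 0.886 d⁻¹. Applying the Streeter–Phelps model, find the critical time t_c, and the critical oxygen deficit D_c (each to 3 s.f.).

t_c ≈ 1.21 d; D_c ≈ 5.95 mg/L

At the critical point dD/dt = 0, so k_1 L₀ e^(−k_1 t) = k_2 D. Substituting D(t) from the Streeter–Phelps equation and solving for t gives
t_c = ln[(k_2/k_1)(1 − D₀(k_2−k_1)/(k_1 L₀))] / (k_2−k_1).
Here k_2−k_1 = 0.5000 d⁻¹ and 1 − D₀(k_2−k_1)/(k_1 L₀) = 1 − 3.38×0.5000/(0.386×21.8) = 0.7992, so
t_c = ln(2.295 × 0.7992) / 0.5000 = 0.6067 / 0.5000 = 1.213 d.
L(t_c) = L₀ e^(−k_1 t_c) = 21.8 × 0.6260 = 13.65 mg/L, and at the critical point k_2 D_c = k_1 L, so D_c = (0.386/0.886) × 13.65 = 5.946 mg/L.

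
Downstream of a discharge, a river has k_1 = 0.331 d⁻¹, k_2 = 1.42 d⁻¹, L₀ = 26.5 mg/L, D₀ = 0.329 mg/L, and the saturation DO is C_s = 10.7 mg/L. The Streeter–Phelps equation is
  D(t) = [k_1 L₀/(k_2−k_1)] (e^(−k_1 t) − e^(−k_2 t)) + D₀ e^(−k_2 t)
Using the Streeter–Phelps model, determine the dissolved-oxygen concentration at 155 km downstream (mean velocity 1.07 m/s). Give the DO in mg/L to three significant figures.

Travel time t = x/v = 155 km / (1.07 m/s) = 155000 m / 1.07 m/s = 144900 s = 1.677 d.
k_1 L₀/(k_2−k_1) = 0.331×26.5/(1.42−0.331) = 8.771/1.089 = 8.055 mg/L.
e^(−k_1 t) = e^(−0.331×1.677) = 0.5741; e^(−k_2 t) = e^(−1.42×1.677) = 0.09248.
D = 8.055 × (0.5741 − 0.09248) + 0.329 × 0.09248 = 3.879 + 0.03042 = 3.910 mg/L.
DO = C_s − D = 10.7 − 3.910 = 6.790 mg/L.

DO ≈ 6.79 mg/L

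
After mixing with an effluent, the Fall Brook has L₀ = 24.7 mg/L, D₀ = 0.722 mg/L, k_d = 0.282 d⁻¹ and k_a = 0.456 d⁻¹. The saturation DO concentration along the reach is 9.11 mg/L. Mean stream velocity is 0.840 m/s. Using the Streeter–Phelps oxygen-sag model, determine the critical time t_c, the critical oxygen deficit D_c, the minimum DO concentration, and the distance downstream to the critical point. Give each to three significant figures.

At the critical point dD/dt = 0, so k_d L₀ e^(−k_d t) = k_a D. Substituting D(t) from the Streeter–Phelps equation and solving for t gives
t_c = ln[(k_a/k_d)(1 − D₀(k_a−k_d)/(k_d L₀))] / (k_a−k_d).
Here k_a−k_d = 0.1740 d⁻¹ and 1 − D₀(k_a−k_d)/(k_d L₀) = 1 − 0.722×0.1740/(0.282×24.7) = 0.9820, so
t_c = ln(1.617 × 0.9820) / 0.1740 = 0.4624 / 0.1740 = 2.657 d.
D_c = (k_d/k_a) L₀ e^(−k_d t_c) = (0.282/0.456) × 24.7 × e^(−0.282×2.657) = 0.6184 × 24.7 × 0.4727 = 7.220 mg/L.
Minimum DO = C_s − D_c = 9.11 − 7.220 = 1.890 mg/L.
x_c = v t_c = 0.840 m/s × 2.657 d × 86400 s/d = 192900 m ≈ 193 km.

t_c ≈ 2.66 d; D_c ≈ 7.22 mg/L; min DO ≈ 1.89 mg/L; x_c ≈ 193 km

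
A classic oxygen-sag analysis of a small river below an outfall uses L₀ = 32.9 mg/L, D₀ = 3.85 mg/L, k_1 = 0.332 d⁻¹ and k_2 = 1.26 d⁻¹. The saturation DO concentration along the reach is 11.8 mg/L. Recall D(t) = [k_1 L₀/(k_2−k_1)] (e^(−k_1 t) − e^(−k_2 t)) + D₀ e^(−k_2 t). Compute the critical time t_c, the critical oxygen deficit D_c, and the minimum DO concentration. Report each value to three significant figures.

At the critical point dD/dt = 0, so k_1 L₀ e^(−k_1 t) = k_2 D. Substituting D(t) from the Streeter–Phelps equation and solving for t gives
t_c = ln[(k_2/k_1)(1 − D₀(k_2−k_1)/(k_1 L₀))] / (k_2−k_1).
Here k_2−k_1 = 0.9280 d⁻¹ and 1 − D₀(k_2−k_1)/(k_1 L₀) = 1 − 3.85×0.9280/(0.332×32.9) = 0.6729, so
t_c = ln(3.795 × 0.6729) / 0.9280 = 0.9376 / 0.9280 = 1.010 d.
L(t_c) = L₀ e^(−k_1 t_c) = 32.9 × 0.7150 = 23.52 mg/L, and at the critical point k_2 D_c = k_1 L, so D_c = (0.332/1.26) × 23.52 = 6.199 mg/L.
Minimum DO = C_s − D_c = 11.8 − 6.199 = 5.601 mg/L.

t_c ≈ 1.01 d; D_c ≈ 6.20 mg/L; min DO ≈ 5.60 mg/L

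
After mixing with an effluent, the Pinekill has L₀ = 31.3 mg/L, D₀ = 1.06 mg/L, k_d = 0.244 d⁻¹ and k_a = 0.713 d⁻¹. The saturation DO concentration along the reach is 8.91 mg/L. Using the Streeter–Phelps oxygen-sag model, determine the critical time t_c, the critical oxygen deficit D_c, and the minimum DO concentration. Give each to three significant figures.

t_c ≈ 2.14 d; D_c ≈ 6.35 mg/L; min DO ≈ 2.56 mg/L

t_c = [1/(k_a−k_d)] ln[(k_a/k_d)(1 − D₀(k_a−k_d)/(k_d L₀))]
= [1/(0.713−0.244)] ln[(0.713/0.244)(1 − 1.06×0.4690/(0.244×31.3))]
= (1/0.4690) ln[2.922 × 0.9349] = 2.132 × ln(2.732) = 2.132 × 1.005 = 2.143 d.
D_c = (k_d/k_a) L₀ e^(−k_d t_c) = (0.244/0.713) × 31.3 × e^(−0.244×2.143) = 0.3422 × 31.3 × 0.5928 = 6.350 mg/L.
Minimum DO = C_s − D_c = 8.91 − 6.350 = 2.560 mg/L.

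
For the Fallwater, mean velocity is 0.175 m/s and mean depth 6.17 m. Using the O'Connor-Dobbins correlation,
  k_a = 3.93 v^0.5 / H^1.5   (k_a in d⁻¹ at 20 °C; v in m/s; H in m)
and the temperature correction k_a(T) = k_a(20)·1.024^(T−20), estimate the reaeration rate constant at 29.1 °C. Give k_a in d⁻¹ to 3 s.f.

k_a(20) = 3.93 × 0.175^0.5 / 6.17^1.5 = 3.93 × 0.4183 / 15.33 = 0.1073 d⁻¹.
k_a(29.1) = 0.1073 × 1.024^(29.1−20) = 0.1073 × 1.241 = 0.1331 d⁻¹.

k_a ≈ 0.133 d⁻¹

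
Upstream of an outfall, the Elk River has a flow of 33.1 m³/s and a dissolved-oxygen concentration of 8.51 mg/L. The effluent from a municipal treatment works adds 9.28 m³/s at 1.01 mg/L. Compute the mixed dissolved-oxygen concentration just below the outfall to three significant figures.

6.87 mg/L

Flow-weighted mixing: C = (Q_r C_r + Q_w C_w)/(Q_r + Q_w)
= (33.1×8.51 + 9.28×1.01)/(33.1 + 9.28) = 291.1/42.38 = 6.868 mg/L.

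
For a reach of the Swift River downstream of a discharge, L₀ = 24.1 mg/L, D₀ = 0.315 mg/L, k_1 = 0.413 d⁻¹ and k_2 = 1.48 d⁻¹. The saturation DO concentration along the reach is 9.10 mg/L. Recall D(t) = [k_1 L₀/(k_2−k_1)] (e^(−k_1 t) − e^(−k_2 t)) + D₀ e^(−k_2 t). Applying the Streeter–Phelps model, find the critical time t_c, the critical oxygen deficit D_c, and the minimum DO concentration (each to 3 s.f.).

t_c ≈ 1.16 d; D_c ≈ 4.16 mg/L; min DO ≈ 4.94 mg/L

At the critical point dD/dt = 0, so k_1 L₀ e^(−k_1 t) = k_2 D. Substituting D(t) from the Streeter–Phelps equation and solving for t gives
t_c = ln[(k_2/k_1)(1 − D₀(k_2−k_1)/(k_1 L₀))] / (k_2−k_1).
Here k_2−k_1 = 1.067 d⁻¹ and 1 − D₀(k_2−k_1)/(k_1 L₀) = 1 − 0.315×1.067/(0.413×24.1) = 0.9662, so
t_c = ln(3.584 × 0.9662) / 1.067 = 1.242 / 1.067 = 1.164 d.
D_c = (k_1/k_2) L₀ e^(−k_1 t_c) = (0.413/1.48) × 24.1 × e^(−0.413×1.164) = 0.2791 × 24.1 × 0.6183 = 4.158 mg/L.
Minimum DO = C_s − D_c = 9.10 − 4.158 = 4.942 mg/L.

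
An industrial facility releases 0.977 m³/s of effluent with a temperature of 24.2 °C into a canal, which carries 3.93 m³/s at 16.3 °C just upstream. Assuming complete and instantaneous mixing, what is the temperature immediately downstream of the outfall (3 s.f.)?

Flow-weighted mixing: C = (Q_r C_r + Q_w C_w)/(Q_r + Q_w)
= (3.93×16.3 + 0.977×24.2)/(3.93 + 0.977) = 87.70/4.907 = 17.87 °C.

17.9 °C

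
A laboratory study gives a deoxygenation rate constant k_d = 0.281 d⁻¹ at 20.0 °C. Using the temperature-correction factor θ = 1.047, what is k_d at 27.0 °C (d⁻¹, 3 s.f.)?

k_d(T₂) = k_d(T₁) · θ^(T₂−T₁) = 0.281 × 1.047^(27.0−20.0)
= 0.281 × 1.047^7.00 = 0.281 × 1.379 = 0.3876 d⁻¹.

k_d ≈ 0.388 d⁻¹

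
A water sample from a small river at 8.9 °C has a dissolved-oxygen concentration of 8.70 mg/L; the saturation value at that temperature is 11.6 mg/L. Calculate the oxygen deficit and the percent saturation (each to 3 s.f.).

D ≈ 2.90 mg/L; 75.0 % saturation

D = C_s − C = 11.6 − 8.70 = 2.90 mg/L.
% saturation = 8.70/11.6 × 100 = 75.0 %.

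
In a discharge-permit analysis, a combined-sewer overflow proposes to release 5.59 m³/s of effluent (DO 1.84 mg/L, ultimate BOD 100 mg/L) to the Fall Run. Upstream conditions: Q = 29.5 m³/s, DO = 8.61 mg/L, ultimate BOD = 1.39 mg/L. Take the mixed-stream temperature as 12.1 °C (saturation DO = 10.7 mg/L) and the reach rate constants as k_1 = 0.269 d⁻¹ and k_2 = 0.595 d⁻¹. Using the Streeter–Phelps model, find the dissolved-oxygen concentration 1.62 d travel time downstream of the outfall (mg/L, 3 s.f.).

Mixed DO = (29.5×8.61 + 5.59×1.84)/(29.5+5.59) = 264.3/35.09 = 7.532 mg/L.
Mixed L₀ = (29.5×1.39 + 5.59×100)/(35.09) = 600.0/35.09 = 17.10 mg/L.
Initial deficit D₀ = C_s − DO₀ = 10.7 − 7.532 = 3.168 mg/L.
D(1.62) = [0.269×17.10/(0.595−0.269)](e^(−0.269×1.62) − e^(−0.595×1.62)) + 3.168 e^(−0.595×1.62)
= 14.11 × (0.6468 − 0.3814) + 3.168 × 0.3814 = 4.952 mg/L.
DO = 10.7 − 4.952 = 5.748 mg/L.

DO ≈ 5.75 mg/L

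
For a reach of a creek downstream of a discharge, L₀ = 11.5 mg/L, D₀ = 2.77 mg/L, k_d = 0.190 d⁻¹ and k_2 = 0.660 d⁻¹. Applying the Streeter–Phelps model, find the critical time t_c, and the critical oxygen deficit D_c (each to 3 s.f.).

With k_2/k_d = 3.474 and 1 − D₀(k_2−k_d)/(k_d L₀) = 0.4042,
t_c = ln(3.474 × 0.4042) / (0.660 − 0.190) = ln(1.404) / 0.4700 = 0.3393/0.4700 = 0.7219 d.
D_c = (k_d/k_2) L₀ e^(−k_d t_c) = (0.190/0.660) × 11.5 × e^(−0.190×0.7219) = 0.2879 × 11.5 × 0.8718 = 2.886 mg/L.

t_c ≈ 0.722 d; D_c ≈ 2.89 mg/L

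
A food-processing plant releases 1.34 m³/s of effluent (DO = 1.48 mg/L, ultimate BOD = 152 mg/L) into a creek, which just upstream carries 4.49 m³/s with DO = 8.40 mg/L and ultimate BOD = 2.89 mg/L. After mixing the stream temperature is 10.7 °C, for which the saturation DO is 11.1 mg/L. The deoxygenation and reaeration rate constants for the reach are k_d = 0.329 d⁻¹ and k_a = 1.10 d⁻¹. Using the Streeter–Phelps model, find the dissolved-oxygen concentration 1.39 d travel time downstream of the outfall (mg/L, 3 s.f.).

DO ≈ 3.57 mg/L

Mixed DO = (4.49×8.40 + 1.34×1.48)/(4.49+1.34) = 39.70/5.830 = 6.809 mg/L.
Mixed L₀ = (4.49×2.89 + 1.34×152)/(5.830) = 216.7/5.830 = 37.16 mg/L.
Initial deficit D₀ = C_s − DO₀ = 11.1 − 6.809 = 4.291 mg/L.
D(1.39) = [0.329×37.16/(1.10−0.329)](e^(−0.329×1.39) − e^(−1.10×1.39)) + 4.291 e^(−1.10×1.39)
= 15.86 × (0.6330 − 0.2168) + 4.291 × 0.2168 = 7.531 mg/L.
DO = 11.1 − 7.531 = 3.569 mg/L.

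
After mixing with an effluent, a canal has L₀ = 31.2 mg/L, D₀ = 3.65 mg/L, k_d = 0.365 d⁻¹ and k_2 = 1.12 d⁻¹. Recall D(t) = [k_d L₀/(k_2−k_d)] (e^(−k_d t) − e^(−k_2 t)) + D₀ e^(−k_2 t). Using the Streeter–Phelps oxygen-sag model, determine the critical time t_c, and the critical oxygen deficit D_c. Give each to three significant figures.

t_c ≈ 1.12 d; D_c ≈ 6.76 mg/L

At the critical point dD/dt = 0, so k_d L₀ e^(−k_d t) = k_2 D. Substituting D(t) from the Streeter–Phelps equation and solving for t gives
t_c = ln[(k_2/k_d)(1 − D₀(k_2−k_d)/(k_d L₀))] / (k_2−k_d).
Here k_2−k_d = 0.7550 d⁻¹ and 1 − D₀(k_2−k_d)/(k_d L₀) = 1 − 3.65×0.7550/(0.365×31.2) = 0.7580, so
t_c = ln(3.068 × 0.7580) / 0.7550 = 0.8441 / 0.7550 = 1.118 d.
D_c = (k_d/k_2) L₀ e^(−k_d t_c) = (0.365/1.12) × 31.2 × e^(−0.365×1.118) = 0.3259 × 31.2 × 0.6649 = 6.761 mg/L.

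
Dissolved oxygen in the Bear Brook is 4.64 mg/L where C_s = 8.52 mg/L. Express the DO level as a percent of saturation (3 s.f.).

54.5 % saturation

% saturation = C/C_s × 100 = 4.64/8.52 × 100 = 54.5 %.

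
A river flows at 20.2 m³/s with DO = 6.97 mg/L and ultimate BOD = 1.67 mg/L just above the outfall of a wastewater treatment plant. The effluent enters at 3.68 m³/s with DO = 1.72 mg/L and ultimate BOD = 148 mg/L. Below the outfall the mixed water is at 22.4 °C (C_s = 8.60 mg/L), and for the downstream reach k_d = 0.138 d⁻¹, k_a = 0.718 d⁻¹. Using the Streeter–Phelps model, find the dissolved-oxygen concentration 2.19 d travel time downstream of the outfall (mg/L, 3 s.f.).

DO ≈ 5.03 mg/L

Mixed DO = (20.2×6.97 + 3.68×1.72)/(20.2+3.68) = 147.1/23.88 = 6.161 mg/L.
Mixed L₀ = (20.2×1.67 + 3.68×148)/(23.88) = 578.4/23.88 = 24.22 mg/L.
Initial deficit D₀ = C_s − DO₀ = 8.60 − 6.161 = 2.439 mg/L.
D(2.19) = [0.138×24.22/(0.718−0.138)](e^(−0.138×2.19) − e^(−0.718×2.19)) + 2.439 e^(−0.718×2.19)
= 5.763 × (0.7392 − 0.2075) + 2.439 × 0.2075 = 3.570 mg/L.
DO = 8.60 − 3.570 = 5.030 mg/L.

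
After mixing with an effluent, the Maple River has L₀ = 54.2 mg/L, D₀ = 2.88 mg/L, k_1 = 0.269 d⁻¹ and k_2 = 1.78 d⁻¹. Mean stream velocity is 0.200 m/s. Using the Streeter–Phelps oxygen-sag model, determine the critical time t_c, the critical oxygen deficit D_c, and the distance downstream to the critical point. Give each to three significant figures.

At the critical point dD/dt = 0, so k_1 L₀ e^(−k_1 t) = k_2 D. Substituting D(t) from the Streeter–Phelps equation and solving for t gives
t_c = ln[(k_2/k_1)(1 − D₀(k_2−k_1)/(k_1 L₀))] / (k_2−k_1).
Here k_2−k_1 = 1.511 d⁻¹ and 1 − D₀(k_2−k_1)/(k_1 L₀) = 1 − 2.88×1.511/(0.269×54.2) = 0.7015, so
t_c = ln(6.617 × 0.7015) / 1.511 = 1.535 / 1.511 = 1.016 d.
D_c = (k_1/k_2) L₀ e^(−k_1 t_c) = (0.269/1.78) × 54.2 × e^(−0.269×1.016) = 0.1511 × 54.2 × 0.7609 = 6.232 mg/L.
x_c = v t_c = 0.200 m/s × 1.016 d × 86400 s/d = 17560 m ≈ 17.6 km.

t_c ≈ 1.02 d; D_c ≈ 6.23 mg/L; x_c ≈ 17.6 km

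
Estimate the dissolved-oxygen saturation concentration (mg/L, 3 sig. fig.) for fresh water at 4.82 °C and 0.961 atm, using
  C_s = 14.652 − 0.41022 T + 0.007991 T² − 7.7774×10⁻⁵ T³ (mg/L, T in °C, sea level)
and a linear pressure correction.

C_s ≈ 12.4 mg/L

At sea level: C_s = 14.652 − 0.41022×4.82 + 0.007991×4.82² − 7.7774×10⁻⁵×4.82³ = 12.85 mg/L.
Pressure correction: C_s' = 12.85 × 0.961 = 12.35 mg/L.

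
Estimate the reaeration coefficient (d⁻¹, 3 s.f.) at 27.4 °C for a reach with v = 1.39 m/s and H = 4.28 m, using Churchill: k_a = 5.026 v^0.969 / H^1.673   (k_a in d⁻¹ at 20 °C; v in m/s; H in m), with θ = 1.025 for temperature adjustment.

k_a(20) = 5.026 × 1.39^0.969 / 4.28^1.673 = 5.026 × 1.376 / 11.39 = 0.6073 d⁻¹.
k_a(27.4) = 0.6073 × 1.025^(27.4−20) = 0.6073 × 1.200 = 0.7290 d⁻¹.

k_a ≈ 0.729 d⁻¹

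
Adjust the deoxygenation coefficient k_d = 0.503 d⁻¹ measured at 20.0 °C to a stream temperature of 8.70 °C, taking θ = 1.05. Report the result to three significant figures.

k_d ≈ 0.290 d⁻¹

k_d(T₂) = k_d(T₁) · θ^(T₂−T₁) = 0.503 × 1.05^(8.70−20.0)
= 0.503 × 1.05^-11.3 = 0.503 × 0.5762 = 0.2898 d⁻¹.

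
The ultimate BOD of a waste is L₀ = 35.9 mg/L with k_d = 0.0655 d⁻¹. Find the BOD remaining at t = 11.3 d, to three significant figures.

L_t = L₀ e^(−k_d t) = 35.9 × e^(−0.0655×11.3) = 35.9 × 0.4770 = 17.13 mg/L.

L ≈ 17.1 mg/L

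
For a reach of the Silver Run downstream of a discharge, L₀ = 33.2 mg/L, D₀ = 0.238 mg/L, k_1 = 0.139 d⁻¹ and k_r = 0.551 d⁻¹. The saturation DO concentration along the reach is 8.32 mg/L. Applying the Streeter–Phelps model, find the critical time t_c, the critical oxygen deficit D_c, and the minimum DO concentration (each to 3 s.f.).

t_c = [1/(k_r−k_1)] ln[(k_r/k_1)(1 − D₀(k_r−k_1)/(k_1 L₀))]
= [1/(0.551−0.139)] ln[(0.551/0.139)(1 − 0.238×0.4120/(0.139×33.2))]
= (1/0.4120) ln[3.964 × 0.9788] = 2.427 × ln(3.880) = 2.427 × 1.356 = 3.291 d.
L(t_c) = L₀ e^(−k_1 t_c) = 33.2 × 0.6329 = 21.01 mg/L, and at the critical point k_r D_c = k_1 L, so D_c = (0.139/0.551) × 21.01 = 5.301 mg/L.
Minimum DO = C_s − D_c = 8.32 − 5.301 = 3.019 mg/L.

t_c ≈ 3.29 d; D_c ≈ 5.30 mg/L; min DO ≈ 3.02 mg/L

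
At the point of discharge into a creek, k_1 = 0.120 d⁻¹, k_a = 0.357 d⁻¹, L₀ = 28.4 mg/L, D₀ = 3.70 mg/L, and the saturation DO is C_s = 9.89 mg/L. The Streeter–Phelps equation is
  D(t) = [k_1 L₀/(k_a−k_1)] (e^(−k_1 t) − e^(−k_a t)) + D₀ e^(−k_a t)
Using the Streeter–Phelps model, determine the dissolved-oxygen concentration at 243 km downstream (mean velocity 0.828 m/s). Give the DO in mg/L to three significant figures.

Travel time t = x/v = 243 km / (0.828 m/s) = 243000 m / 0.828 m/s = 293500 s = 3.397 d.
k_1 L₀/(k_a−k_1) = 0.120×28.4/(0.357−0.120) = 3.408/0.2370 = 14.38 mg/L.
e^(−k_1 t) = e^(−0.120×3.397) = 0.6652; e^(−k_a t) = e^(−0.357×3.397) = 0.2974.
D = 14.38 × (0.6652 − 0.2974) + 3.70 × 0.2974 = 5.289 + 1.100 = 6.390 mg/L.
DO = C_s − D = 9.89 − 6.390 = 3.500 mg/L.

DO ≈ 3.50 mg/L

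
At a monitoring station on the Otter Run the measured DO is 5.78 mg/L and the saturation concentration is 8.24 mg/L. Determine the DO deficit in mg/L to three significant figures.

D = C_s − C = 8.24 − 5.78 = 2.46 mg/L.

D ≈ 2.46 mg/L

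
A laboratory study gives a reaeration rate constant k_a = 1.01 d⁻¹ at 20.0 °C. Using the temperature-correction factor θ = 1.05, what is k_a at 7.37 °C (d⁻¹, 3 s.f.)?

k_a ≈ 0.545 d⁻¹

k_a(T₂) = k_a(T₁) · θ^(T₂−T₁) = 1.01 × 1.05^(7.37−20.0)
= 1.01 × 1.05^-12.6 = 1.01 × 0.5400 = 0.5454 d⁻¹.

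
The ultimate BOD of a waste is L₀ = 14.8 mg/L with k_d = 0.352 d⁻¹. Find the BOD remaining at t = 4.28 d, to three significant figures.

L ≈ 3.28 mg/L

L_t = L₀ e^(−k_d t) = 14.8 × e^(−0.352×4.28) = 14.8 × 0.2217 = 3.281 mg/L.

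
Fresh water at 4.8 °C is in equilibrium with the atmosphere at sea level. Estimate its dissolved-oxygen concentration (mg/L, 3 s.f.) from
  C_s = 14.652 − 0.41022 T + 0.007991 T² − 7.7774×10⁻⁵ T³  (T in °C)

C_s ≈ 12.9 mg/L

C_s = 14.652 − 0.41022×4.8 + 0.007991×4.8² − 7.7774×10⁻⁵×4.8³ = 12.86 mg/L.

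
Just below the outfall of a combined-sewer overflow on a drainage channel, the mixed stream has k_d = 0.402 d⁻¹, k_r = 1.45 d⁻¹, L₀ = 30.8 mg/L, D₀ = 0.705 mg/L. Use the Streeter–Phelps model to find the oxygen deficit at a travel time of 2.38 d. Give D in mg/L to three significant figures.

D ≈ 4.19 mg/L

k_d L₀/(k_r−k_d) = 0.402×30.8/(1.45−0.402) = 12.38/1.048 = 11.81 mg/L.
e^(−k_d t) = e^(−0.402×2.380) = 0.3841; e^(−k_r t) = e^(−1.45×2.380) = 0.03171.
D = 11.81 × (0.3841 − 0.03171) + 0.705 × 0.03171 = 4.164 + 0.02236 = 4.186 mg/L.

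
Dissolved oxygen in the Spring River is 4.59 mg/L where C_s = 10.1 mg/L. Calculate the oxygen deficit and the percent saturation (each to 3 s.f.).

D = C_s − C = 10.1 − 4.59 = 5.51 mg/L.
% saturation = 4.59/10.1 × 100 = 45.4 %.

D ≈ 5.51 mg/L; 45.4 % saturation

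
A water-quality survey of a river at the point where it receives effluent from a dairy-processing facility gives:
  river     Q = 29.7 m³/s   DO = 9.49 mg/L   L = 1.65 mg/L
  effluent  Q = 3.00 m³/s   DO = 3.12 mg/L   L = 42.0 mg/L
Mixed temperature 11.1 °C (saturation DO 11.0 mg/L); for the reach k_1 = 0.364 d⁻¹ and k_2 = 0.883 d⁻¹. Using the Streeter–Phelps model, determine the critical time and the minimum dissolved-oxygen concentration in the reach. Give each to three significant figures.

Mixed DO = (29.7×9.49 + 3.00×3.12)/(29.7+3.00) = 291.2/32.70 = 8.906 mg/L.
Mixed L₀ = (29.7×1.65 + 3.00×42.0)/(32.70) = 175.0/32.70 = 5.352 mg/L.
Initial deficit D₀ = C_s − DO₀ = 11.0 − 8.906 = 2.094 mg/L.
t_c = (1/0.5190) ln[(0.883/0.364)(1 − 2.094×0.5190/(0.364×5.352))] = 1.927 × ln(1.072) = 0.1344 d.
D_c = (0.364/0.883) × 5.352 × e^(−0.364×0.1344) = 0.4122 × 5.352 × 0.9523 = 2.101 mg/L.
Minimum DO = 11.0 − 2.101 = 8.899 mg/L.

t_c ≈ 0.134 d; minimum DO ≈ 8.90 mg/L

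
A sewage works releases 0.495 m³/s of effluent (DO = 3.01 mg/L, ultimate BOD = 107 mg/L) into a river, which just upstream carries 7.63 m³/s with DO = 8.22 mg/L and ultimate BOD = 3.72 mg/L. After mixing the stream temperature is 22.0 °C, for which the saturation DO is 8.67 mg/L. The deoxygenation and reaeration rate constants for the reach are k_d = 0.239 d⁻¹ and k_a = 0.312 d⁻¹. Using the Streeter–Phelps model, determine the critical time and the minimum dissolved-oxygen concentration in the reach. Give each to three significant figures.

t_c ≈ 3.33 d; minimum DO ≈ 5.21 mg/L

Mixed DO = (7.63×8.22 + 0.495×3.01)/(7.63+0.495) = 64.21/8.125 = 7.903 mg/L.
Mixed L₀ = (7.63×3.72 + 0.495×107)/(8.125) = 81.35/8.125 = 10.01 mg/L.
Initial deficit D₀ = C_s − DO₀ = 8.67 − 7.903 = 0.7674 mg/L.
t_c = (1/0.07300) ln[(0.312/0.239)(1 − 0.7674×0.07300/(0.239×10.01))] = 13.70 × ln(1.275) = 3.327 d.
D_c = (0.239/0.312) × 10.01 × e^(−0.239×3.327) = 0.7660 × 10.01 × 0.4515 = 3.463 mg/L.
Minimum DO = 8.67 − 3.463 = 5.207 mg/L.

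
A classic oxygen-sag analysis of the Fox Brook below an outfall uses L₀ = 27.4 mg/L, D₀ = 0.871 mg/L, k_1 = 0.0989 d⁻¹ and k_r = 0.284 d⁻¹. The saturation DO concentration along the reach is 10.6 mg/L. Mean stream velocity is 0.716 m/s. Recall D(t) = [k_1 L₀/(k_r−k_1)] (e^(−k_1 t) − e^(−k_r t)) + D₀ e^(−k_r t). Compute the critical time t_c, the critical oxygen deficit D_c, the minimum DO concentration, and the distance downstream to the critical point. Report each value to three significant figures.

At the critical point dD/dt = 0, so k_1 L₀ e^(−k_1 t) = k_r D. Substituting D(t) from the Streeter–Phelps equation and solving for t gives
t_c = ln[(k_r/k_1)(1 − D₀(k_r−k_1)/(k_1 L₀))] / (k_r−k_1).
Here k_r−k_1 = 0.1851 d⁻¹ and 1 − D₀(k_r−k_1)/(k_1 L₀) = 1 − 0.871×0.1851/(0.0989×27.4) = 0.9405, so
t_c = ln(2.872 × 0.9405) / 0.1851 = 0.9935 / 0.1851 = 5.368 d.
D_c = (k_1/k_r) L₀ e^(−k_1 t_c) = (0.0989/0.284) × 27.4 × e^(−0.0989×5.368) = 0.3482 × 27.4 × 0.5881 = 5.612 mg/L.
Minimum DO = C_s − D_c = 10.6 − 5.612 = 4.988 mg/L.
x_c = v t_c = 0.716 m/s × 5.368 d × 86400 s/d = 332000 m ≈ 332 km.

t_c ≈ 5.37 d; D_c ≈ 5.61 mg/L; min DO ≈ 4.99 mg/L; x_c ≈ 332 km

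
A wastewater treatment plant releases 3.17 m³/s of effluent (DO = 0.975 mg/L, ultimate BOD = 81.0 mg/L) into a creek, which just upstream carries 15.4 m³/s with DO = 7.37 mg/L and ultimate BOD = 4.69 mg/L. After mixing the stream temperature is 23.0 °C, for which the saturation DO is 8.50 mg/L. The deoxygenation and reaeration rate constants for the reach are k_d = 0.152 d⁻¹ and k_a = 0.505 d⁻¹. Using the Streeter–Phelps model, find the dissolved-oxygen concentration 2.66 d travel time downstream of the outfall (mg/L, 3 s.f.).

Mixed DO = (15.4×7.37 + 3.17×0.975)/(15.4+3.17) = 116.6/18.57 = 6.278 mg/L.
Mixed L₀ = (15.4×4.69 + 3.17×81.0)/(18.57) = 329.0/18.57 = 17.72 mg/L.
Initial deficit D₀ = C_s − DO₀ = 8.50 − 6.278 = 2.222 mg/L.
D(2.66) = [0.152×17.72/(0.505−0.152)](e^(−0.152×2.66) − e^(−0.505×2.66)) + 2.222 e^(−0.505×2.66)
= 7.629 × (0.6674 − 0.2610) + 2.222 × 0.2610 = 3.680 mg/L.
DO = 8.50 − 3.680 = 4.820 mg/L.

DO ≈ 4.82 mg/L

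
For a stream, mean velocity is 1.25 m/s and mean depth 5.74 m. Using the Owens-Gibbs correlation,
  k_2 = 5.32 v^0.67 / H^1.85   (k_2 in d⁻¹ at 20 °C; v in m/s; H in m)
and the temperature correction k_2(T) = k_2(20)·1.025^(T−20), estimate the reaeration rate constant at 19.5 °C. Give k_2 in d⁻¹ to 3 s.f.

k_2 ≈ 0.241 d⁻¹

k_2(20) = 5.32 × 1.25^0.67 / 5.74^1.85 = 5.32 × 1.161 / 25.35 = 0.2437 d⁻¹.
k_2(19.5) = 0.2437 × 1.025^(19.5−20) = 0.2437 × 0.9877 = 0.2407 d⁻¹.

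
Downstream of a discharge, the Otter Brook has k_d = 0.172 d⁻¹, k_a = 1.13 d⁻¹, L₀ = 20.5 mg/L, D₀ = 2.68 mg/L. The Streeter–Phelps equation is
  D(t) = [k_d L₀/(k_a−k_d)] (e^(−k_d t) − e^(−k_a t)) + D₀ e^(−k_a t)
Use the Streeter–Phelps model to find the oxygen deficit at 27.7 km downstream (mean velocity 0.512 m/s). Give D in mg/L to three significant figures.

Travel time t = x/v = 27.7 km / (0.512 m/s) = 27700 m / 0.512 m/s = 54100 s = 0.6262 d.
k_d L₀/(k_a−k_d) = 0.172×20.5/(1.13−0.172) = 3.526/0.9580 = 3.681 mg/L.
e^(−k_d t) = e^(−0.172×0.6262) = 0.8979; e^(−k_a t) = e^(−1.13×0.6262) = 0.4928.
D = 3.681 × (0.8979 − 0.4928) + 2.68 × 0.4928 = 1.491 + 1.321 = 2.812 mg/L.

D ≈ 2.81 mg/L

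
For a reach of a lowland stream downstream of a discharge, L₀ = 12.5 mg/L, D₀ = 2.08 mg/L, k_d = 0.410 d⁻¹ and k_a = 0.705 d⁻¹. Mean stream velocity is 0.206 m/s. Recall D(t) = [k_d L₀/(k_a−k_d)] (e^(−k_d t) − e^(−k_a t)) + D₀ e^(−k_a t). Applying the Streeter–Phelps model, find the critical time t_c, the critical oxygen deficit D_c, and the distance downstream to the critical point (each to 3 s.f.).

t_c = [1/(k_a−k_d)] ln[(k_a/k_d)(1 − D₀(k_a−k_d)/(k_d L₀))]
= [1/(0.705−0.410)] ln[(0.705/0.410)(1 − 2.08×0.2950/(0.410×12.5))]
= (1/0.2950) ln[1.720 × 0.8803] = 3.390 × ln(1.514) = 3.390 × 0.4145 = 1.405 d.
D_c = (k_d/k_a) L₀ e^(−k_d t_c) = (0.410/0.705) × 12.5 × e^(−0.410×1.405) = 0.5816 × 12.5 × 0.5621 = 4.086 mg/L.
x_c = v t_c = 0.206 m/s × 1.405 d × 86400 s/d = 25010 m ≈ 25.0 km.

t_c ≈ 1.41 d; D_c ≈ 4.09 mg/L; x_c ≈ 25.0 km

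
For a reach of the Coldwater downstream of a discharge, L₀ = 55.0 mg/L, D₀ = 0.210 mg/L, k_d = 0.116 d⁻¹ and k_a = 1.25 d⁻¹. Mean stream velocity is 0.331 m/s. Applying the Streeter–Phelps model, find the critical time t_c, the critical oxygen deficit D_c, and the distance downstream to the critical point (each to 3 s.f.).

t_c ≈ 2.06 d; D_c ≈ 4.02 mg/L; x_c ≈ 59.0 km

t_c = [1/(k_a−k_d)] ln[(k_a/k_d)(1 − D₀(k_a−k_d)/(k_d L₀))]
= [1/(1.25−0.116)] ln[(1.25/0.116)(1 − 0.210×1.134/(0.116×55.0))]
= (1/1.134) ln[10.78 × 0.9627] = 0.8818 × ln(10.37) = 0.8818 × 2.339 = 2.063 d.
L(t_c) = L₀ e^(−k_d t_c) = 55.0 × 0.7872 = 43.30 mg/L, and at the critical point k_a D_c = k_d L, so D_c = (0.116/1.25) × 43.30 = 4.018 mg/L.
x_c = v t_c = 0.331 m/s × 2.063 d × 86400 s/d = 58990 m ≈ 59.0 km.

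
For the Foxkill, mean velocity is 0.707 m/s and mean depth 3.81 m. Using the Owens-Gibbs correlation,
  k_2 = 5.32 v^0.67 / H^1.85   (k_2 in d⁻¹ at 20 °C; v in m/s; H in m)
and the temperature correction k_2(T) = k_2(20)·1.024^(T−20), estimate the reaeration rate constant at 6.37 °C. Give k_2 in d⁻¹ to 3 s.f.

k_2(20) = 5.32 × 0.707^0.67 / 3.81^1.85 = 5.32 × 0.7927 / 11.88 = 0.3551 d⁻¹.
k_2(6.37) = 0.3551 × 1.024^(6.37−20) = 0.3551 × 0.7238 = 0.2570 d⁻¹.

k_2 ≈ 0.257 d⁻¹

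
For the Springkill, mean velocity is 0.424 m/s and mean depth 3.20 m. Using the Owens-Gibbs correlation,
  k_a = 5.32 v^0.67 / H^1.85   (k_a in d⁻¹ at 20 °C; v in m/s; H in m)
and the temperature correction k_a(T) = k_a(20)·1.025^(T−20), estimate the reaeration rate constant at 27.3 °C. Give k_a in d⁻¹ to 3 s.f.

k_a ≈ 0.417 d⁻¹

k_a(20) = 5.32 × 0.424^0.67 / 3.20^1.85 = 5.32 × 0.5628 / 8.601 = 0.3481 d⁻¹.
k_a(27.3) = 0.3481 × 1.025^(27.3−20) = 0.3481 × 1.198 = 0.4169 d⁻¹.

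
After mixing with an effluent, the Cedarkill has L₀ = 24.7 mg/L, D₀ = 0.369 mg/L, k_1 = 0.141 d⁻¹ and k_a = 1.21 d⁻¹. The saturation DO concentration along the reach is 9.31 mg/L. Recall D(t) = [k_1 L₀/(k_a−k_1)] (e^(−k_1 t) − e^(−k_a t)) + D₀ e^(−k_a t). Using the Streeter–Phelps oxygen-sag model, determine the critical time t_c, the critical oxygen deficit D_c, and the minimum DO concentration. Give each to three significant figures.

t_c ≈ 1.90 d; D_c ≈ 2.20 mg/L; min DO ≈ 7.11 mg/L

t_c = [1/(k_a−k_1)] ln[(k_a/k_1)(1 − D₀(k_a−k_1)/(k_1 L₀))]
= [1/(1.21−0.141)] ln[(1.21/0.141)(1 − 0.369×1.069/(0.141×24.7))]
= (1/1.069) ln[8.582 × 0.8867] = 0.9355 × ln(7.610) = 0.9355 × 2.029 = 1.898 d.
D_c = (k_1/k_a) L₀ e^(−k_1 t_c) = (0.141/1.21) × 24.7 × e^(−0.141×1.898) = 0.1165 × 24.7 × 0.7652 = 2.202 mg/L.
Minimum DO = C_s − D_c = 9.31 − 2.202 = 7.108 mg/L.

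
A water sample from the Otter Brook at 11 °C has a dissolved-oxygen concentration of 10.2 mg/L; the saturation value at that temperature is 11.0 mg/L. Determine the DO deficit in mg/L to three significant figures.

D ≈ 0.800 mg/L

D = C_s − C = 11.0 − 10.2 = 0.800 mg/L.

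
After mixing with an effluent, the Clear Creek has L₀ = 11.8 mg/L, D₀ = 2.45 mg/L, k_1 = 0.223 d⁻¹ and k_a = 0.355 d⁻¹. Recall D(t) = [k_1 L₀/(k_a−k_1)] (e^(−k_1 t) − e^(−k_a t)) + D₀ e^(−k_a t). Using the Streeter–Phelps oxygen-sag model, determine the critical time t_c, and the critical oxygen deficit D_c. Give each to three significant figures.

t_c = [1/(k_a−k_1)] ln[(k_a/k_1)(1 − D₀(k_a−k_1)/(k_1 L₀))]
= [1/(0.355−0.223)] ln[(0.355/0.223)(1 − 2.45×0.1320/(0.223×11.8))]
= (1/0.1320) ln[1.592 × 0.8771] = 7.576 × ln(1.396) = 7.576 × 0.3338 = 2.529 d.
L(t_c) = L₀ e^(−k_1 t_c) = 11.8 × 0.5690 = 6.714 mg/L, and at the critical point k_a D_c = k_1 L, so D_c = (0.223/0.355) × 6.714 = 4.217 mg/L.

t_c ≈ 2.53 d; D_c ≈ 4.22 mg/L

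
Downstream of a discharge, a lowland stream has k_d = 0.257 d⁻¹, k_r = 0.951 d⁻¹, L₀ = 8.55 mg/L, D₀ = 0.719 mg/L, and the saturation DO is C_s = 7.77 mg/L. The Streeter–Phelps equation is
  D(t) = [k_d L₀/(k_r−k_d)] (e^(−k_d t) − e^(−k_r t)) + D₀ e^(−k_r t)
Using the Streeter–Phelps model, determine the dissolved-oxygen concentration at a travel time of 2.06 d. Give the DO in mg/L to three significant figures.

k_d L₀/(k_r−k_d) = 0.257×8.55/(0.951−0.257) = 2.197/0.6940 = 3.166 mg/L.
e^(−k_d t) = e^(−0.257×2.060) = 0.5889; e^(−k_r t) = e^(−0.951×2.060) = 0.1410.
D = 3.166 × (0.5889 − 0.1410) + 0.719 × 0.1410 = 1.418 + 0.1014 = 1.520 mg/L.
DO = C_s − D = 7.77 − 1.520 = 6.250 mg/L.

DO ≈ 6.25 mg/L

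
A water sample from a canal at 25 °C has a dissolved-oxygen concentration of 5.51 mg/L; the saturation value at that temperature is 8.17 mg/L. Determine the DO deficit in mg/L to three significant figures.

D = C_s − C = 8.17 − 5.51 = 2.66 mg/L.

D ≈ 2.66 mg/L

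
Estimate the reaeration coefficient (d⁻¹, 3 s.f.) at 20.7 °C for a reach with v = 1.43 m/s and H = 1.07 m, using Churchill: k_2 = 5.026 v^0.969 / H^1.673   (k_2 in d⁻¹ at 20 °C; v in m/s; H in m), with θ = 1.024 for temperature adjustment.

k_2(20) = 5.026 × 1.43^0.969 / 1.07^1.673 = 5.026 × 1.414 / 1.120 = 6.347 d⁻¹.
k_2(20.7) = 6.347 × 1.024^(20.7−20) = 6.347 × 1.017 = 6.453 d⁻¹.

k_2 ≈ 6.45 d⁻¹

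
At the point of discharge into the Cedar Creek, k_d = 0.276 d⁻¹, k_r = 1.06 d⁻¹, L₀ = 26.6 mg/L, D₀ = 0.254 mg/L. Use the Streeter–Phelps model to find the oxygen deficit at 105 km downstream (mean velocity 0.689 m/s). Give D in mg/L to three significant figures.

D ≈ 4.35 mg/L

Travel time t = x/v = 105 km / (0.689 m/s) = 105000 m / 0.689 m/s = 152400 s = 1.764 d.
k_d L₀/(k_r−k_d) = 0.276×26.6/(1.06−0.276) = 7.342/0.7840 = 9.364 mg/L.
e^(−k_d t) = e^(−0.276×1.764) = 0.6146; e^(−k_r t) = e^(−1.06×1.764) = 0.1542.
D = 9.364 × (0.6146 − 0.1542) + 0.254 × 0.1542 = 4.311 + 0.03916 = 4.351 mg/L.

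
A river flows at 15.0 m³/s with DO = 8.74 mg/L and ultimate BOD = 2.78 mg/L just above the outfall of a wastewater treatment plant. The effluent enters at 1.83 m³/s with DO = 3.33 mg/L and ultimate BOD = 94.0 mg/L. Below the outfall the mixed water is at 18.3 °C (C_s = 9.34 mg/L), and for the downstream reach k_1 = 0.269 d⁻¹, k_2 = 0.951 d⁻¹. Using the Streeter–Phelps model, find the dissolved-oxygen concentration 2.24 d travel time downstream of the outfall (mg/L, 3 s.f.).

DO ≈ 7.05 mg/L

Mixed DO = (15.0×8.74 + 1.83×3.33)/(15.0+1.83) = 137.2/16.83 = 8.152 mg/L.
Mixed L₀ = (15.0×2.78 + 1.83×94.0)/(16.83) = 213.7/16.83 = 12.70 mg/L.
Initial deficit D₀ = C_s − DO₀ = 9.34 − 8.152 = 1.188 mg/L.
D(2.24) = [0.269×12.70/(0.951−0.269)](e^(−0.269×2.24) − e^(−0.951×2.24)) + 1.188 e^(−0.951×2.24)
= 5.009 × (0.5474 − 0.1188) + 1.188 × 0.1188 = 2.288 mg/L.
DO = 9.34 − 2.288 = 7.052 mg/L.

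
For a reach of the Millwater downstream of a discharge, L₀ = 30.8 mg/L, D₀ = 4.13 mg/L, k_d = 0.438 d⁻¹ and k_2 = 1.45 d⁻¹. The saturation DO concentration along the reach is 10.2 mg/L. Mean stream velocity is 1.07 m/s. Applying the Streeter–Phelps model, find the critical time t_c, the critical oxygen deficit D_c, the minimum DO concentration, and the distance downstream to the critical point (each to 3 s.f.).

t_c ≈ 0.817 d; D_c ≈ 6.51 mg/L; min DO ≈ 3.69 mg/L; x_c ≈ 75.5 km

With k_2/k_d = 3.311 and 1 − D₀(k_2−k_d)/(k_d L₀) = 0.6902,
t_c = ln(3.311 × 0.6902) / (1.45 − 0.438) = ln(2.285) / 1.012 = 0.8263/1.012 = 0.8165 d.
D_c = (k_d/k_2) L₀ e^(−k_d t_c) = (0.438/1.45) × 30.8 × e^(−0.438×0.8165) = 0.3021 × 30.8 × 0.6993 = 6.506 mg/L.
Minimum DO = C_s − D_c = 10.2 − 6.506 = 3.694 mg/L.
x_c = v t_c = 1.07 m/s × 0.8165 d × 86400 s/d = 75480 m ≈ 75.5 km.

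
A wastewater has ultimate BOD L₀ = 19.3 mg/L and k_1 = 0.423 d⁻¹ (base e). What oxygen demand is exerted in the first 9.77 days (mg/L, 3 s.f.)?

y ≈ 19.0 mg/L

y_t = L₀(1 − e^(−k_1 t)) = 19.3 × (1 − e^(−0.423×9.77))
= 19.3 × (1 − 0.01604) = 19.3 × 0.9840 = 18.99 mg/L.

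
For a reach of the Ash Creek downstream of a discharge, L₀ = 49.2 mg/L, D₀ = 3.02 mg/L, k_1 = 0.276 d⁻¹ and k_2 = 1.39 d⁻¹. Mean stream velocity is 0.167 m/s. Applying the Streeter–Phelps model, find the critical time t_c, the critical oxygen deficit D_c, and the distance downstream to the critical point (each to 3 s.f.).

t_c ≈ 1.20 d; D_c ≈ 7.02 mg/L; x_c ≈ 17.3 km

At the critical point dD/dt = 0, so k_1 L₀ e^(−k_1 t) = k_2 D. Substituting D(t) from the Streeter–Phelps equation and solving for t gives
t_c = ln[(k_2/k_1)(1 − D₀(k_2−k_1)/(k_1 L₀))] / (k_2−k_1).
Here k_2−k_1 = 1.114 d⁻¹ and 1 − D₀(k_2−k_1)/(k_1 L₀) = 1 − 3.02×1.114/(0.276×49.2) = 0.7522, so
t_c = ln(5.036 × 0.7522) / 1.114 = 1.332 / 1.114 = 1.196 d.
L(t_c) = L₀ e^(−k_1 t_c) = 49.2 × 0.7189 = 35.37 mg/L, and at the critical point k_2 D_c = k_1 L, so D_c = (0.276/1.39) × 35.37 = 7.023 mg/L.
x_c = v t_c = 0.167 m/s × 1.196 d × 86400 s/d = 17250 m ≈ 17.3 km.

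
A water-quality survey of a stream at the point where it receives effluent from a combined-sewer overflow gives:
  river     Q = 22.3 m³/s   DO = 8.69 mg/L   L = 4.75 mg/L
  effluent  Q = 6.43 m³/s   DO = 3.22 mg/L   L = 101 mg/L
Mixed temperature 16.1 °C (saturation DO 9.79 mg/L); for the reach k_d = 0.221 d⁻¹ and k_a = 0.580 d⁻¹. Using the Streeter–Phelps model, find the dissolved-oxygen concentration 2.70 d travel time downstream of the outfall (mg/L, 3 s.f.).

DO ≈ 3.77 mg/L

Mixed DO = (22.3×8.69 + 6.43×3.22)/(22.3+6.43) = 214.5/28.73 = 7.466 mg/L.
Mixed L₀ = (22.3×4.75 + 6.43×101)/(28.73) = 755.4/28.73 = 26.29 mg/L.
Initial deficit D₀ = C_s − DO₀ = 9.79 − 7.466 = 2.324 mg/L.
D(2.70) = [0.221×26.29/(0.580−0.221)](e^(−0.221×2.70) − e^(−0.580×2.70)) + 2.324 e^(−0.580×2.70)
= 16.19 × (0.5506 − 0.2089) + 2.324 × 0.2089 = 6.017 mg/L.
DO = 9.79 − 6.017 = 3.773 mg/L.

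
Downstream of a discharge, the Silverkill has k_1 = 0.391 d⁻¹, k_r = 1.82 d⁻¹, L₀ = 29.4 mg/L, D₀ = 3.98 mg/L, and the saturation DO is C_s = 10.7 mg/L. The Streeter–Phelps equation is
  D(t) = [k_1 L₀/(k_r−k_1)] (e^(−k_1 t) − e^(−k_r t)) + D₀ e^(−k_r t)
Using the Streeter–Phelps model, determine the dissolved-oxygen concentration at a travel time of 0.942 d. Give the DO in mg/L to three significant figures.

DO ≈ 5.87 mg/L

k_1 L₀/(k_r−k_1) = 0.391×29.4/(1.82−0.391) = 11.50/1.429 = 8.044 mg/L.
e^(−k_1 t) = e^(−0.391×0.9420) = 0.6919; e^(−k_r t) = e^(−1.82×0.9420) = 0.1801.
D = 8.044 × (0.6919 − 0.1801) + 3.98 × 0.1801 = 4.117 + 0.7167 = 4.834 mg/L.
DO = C_s − D = 10.7 − 4.834 = 5.866 mg/L.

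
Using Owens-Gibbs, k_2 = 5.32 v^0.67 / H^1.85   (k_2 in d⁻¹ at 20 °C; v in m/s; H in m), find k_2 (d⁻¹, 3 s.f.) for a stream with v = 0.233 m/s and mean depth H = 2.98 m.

k_2 ≈ 0.266 d⁻¹

k_2 = 5.32 × 0.233^0.67 / 2.98^1.85 = 5.32 × 0.3768 / 7.539 = 0.2659 d⁻¹.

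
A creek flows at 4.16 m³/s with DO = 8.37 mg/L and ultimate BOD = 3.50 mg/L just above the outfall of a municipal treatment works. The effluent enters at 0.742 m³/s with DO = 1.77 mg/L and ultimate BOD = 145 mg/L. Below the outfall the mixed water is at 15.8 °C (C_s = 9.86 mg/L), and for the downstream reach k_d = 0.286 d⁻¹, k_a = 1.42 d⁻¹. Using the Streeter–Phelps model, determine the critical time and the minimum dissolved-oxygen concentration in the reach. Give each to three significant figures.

t_c ≈ 0.968 d; minimum DO ≈ 6.06 mg/L

Mixed DO = (4.16×8.37 + 0.742×1.77)/(4.16+0.742) = 36.13/4.902 = 7.371 mg/L.
Mixed L₀ = (4.16×3.50 + 0.742×145)/(4.902) = 122.2/4.902 = 24.92 mg/L.
Initial deficit D₀ = C_s − DO₀ = 9.86 − 7.371 = 2.489 mg/L.
t_c = (1/1.134) ln[(1.42/0.286)(1 − 2.489×1.134/(0.286×24.92))] = 0.8818 × ln(2.999) = 0.9684 d.
D_c = (0.286/1.42) × 24.92 × e^(−0.286×0.9684) = 0.2014 × 24.92 × 0.7581 = 3.805 mg/L.
Minimum DO = 9.86 − 3.805 = 6.055 mg/L.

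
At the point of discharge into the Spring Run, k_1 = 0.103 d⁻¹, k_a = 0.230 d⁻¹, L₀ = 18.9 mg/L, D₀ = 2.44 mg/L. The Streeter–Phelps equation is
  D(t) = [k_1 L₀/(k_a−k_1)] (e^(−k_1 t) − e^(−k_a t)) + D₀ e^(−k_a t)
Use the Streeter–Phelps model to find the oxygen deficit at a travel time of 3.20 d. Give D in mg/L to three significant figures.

k_1 L₀/(k_a−k_1) = 0.103×18.9/(0.230−0.103) = 1.947/0.1270 = 15.33 mg/L.
e^(−k_1 t) = e^(−0.103×3.200) = 0.7192; e^(−k_a t) = e^(−0.230×3.200) = 0.4790.
D = 15.33 × (0.7192 − 0.4790) + 2.44 × 0.4790 = 3.682 + 1.169 = 4.850 mg/L.

D ≈ 4.85 mg/L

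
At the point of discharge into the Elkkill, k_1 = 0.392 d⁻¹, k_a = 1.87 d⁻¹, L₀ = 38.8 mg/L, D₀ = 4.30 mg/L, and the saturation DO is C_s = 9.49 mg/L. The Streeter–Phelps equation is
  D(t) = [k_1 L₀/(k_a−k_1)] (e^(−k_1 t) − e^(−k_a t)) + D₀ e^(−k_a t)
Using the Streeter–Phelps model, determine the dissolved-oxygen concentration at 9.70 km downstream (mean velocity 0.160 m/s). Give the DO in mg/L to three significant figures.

DO ≈ 3.29 mg/L

Travel time t = x/v = 9.70 km / (0.160 m/s) = 9700 m / 0.160 m/s = 60620 s = 0.7017 d.
k_1 L₀/(k_a−k_1) = 0.392×38.8/(1.87−0.392) = 15.21/1.478 = 10.29 mg/L.
e^(−k_1 t) = e^(−0.392×0.7017) = 0.7595; e^(−k_a t) = e^(−1.87×0.7017) = 0.2692.
D = 10.29 × (0.7595 − 0.2692) + 4.30 × 0.2692 = 5.045 + 1.158 = 6.203 mg/L.
DO = C_s − D = 9.49 − 6.203 = 3.287 mg/L.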